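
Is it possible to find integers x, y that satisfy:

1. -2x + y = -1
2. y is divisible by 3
Yes

Take x = 2, y = 3. Substituting into each constraint:
  (1) -2(2) + 3 = -1 ✓
  (2) 3 = 3 × 1, remainder 0 ✓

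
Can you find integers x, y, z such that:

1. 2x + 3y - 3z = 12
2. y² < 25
Yes

Take x = 6, y = 0, z = 0. Substituting into each constraint:
  (1) 2(6) + 3(0) - 3(0) = 12 ✓
  (2) y² = (0)² = 0, and 0 < 25 ✓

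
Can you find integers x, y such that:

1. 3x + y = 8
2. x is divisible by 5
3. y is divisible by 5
No

The full constraint system is jointly infeasible over the integers. Each constraint and what it forces:

  - 3x + y = 8: is a linear equation tying the variables together
  - x is divisible by 5: restricts x to multiples of 5
  - y is divisible by 5: restricts y to multiples of 5

Modular obstruction: writing x = 5x' and writing y = 5y', every remaining term of the linear equation is divisible by 5, so the left side is ≡ 0 (mod 5); but the right side 8 ≡ 3 (mod 5). No integers can satisfy it.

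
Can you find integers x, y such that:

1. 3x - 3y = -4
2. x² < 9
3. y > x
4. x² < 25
No

Even the single constraint (3x - 3y = -4) is infeasible over the integers.

  - 3x - 3y = -4: every term on the left is divisible by 3, so the LHS ≡ 0 (mod 3), but the RHS -4 is not — no integer solution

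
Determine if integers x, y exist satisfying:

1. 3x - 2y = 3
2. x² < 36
Yes

Take x = 1, y = 0. Substituting into each constraint:
  (1) 3(1) - 2(0) = 3 ✓
  (2) x² = (1)² = 1, and 1 < 36 ✓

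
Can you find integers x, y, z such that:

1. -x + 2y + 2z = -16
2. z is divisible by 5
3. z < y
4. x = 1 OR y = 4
Yes

Take x = 4, y = 4, z = -10. Substituting into each constraint:
  (1) (-4) + 2(4) + 2(-10) = -16 ✓
  (2) -10 = 5 × -2, remainder 0 ✓
  (3) -10 < 4 ✓
  (4) y = 4, target 4 ✓ (second branch holds)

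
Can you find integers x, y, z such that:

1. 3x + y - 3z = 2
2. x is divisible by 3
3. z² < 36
Yes

Take x = 0, y = 2, z = 0. Substituting into each constraint:
  (1) 3(0) + 2 - 3(0) = 2 ✓
  (2) 0 = 3 × 0, remainder 0 ✓
  (3) z² = (0)² = 0, and 0 < 36 ✓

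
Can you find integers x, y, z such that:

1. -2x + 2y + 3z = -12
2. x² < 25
Yes

Take x = 0, y = 0, z = -4. Substituting into each constraint:
  (1) -2(0) + 2(0) + 3(-4) = -12 ✓
  (2) x² = (0)² = 0, and 0 < 25 ✓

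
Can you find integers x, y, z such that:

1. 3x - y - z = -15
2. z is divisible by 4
Yes

Take x = -5, y = 0, z = 0. Substituting into each constraint:
  (1) 3(-5) + 0 + 0 = -15 ✓
  (2) 0 = 4 × 0, remainder 0 ✓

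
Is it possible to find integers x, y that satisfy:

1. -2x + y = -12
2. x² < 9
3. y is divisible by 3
Yes

Take x = 0, y = -12. Substituting into each constraint:
  (1) -2(0) + (-12) = -12 ✓
  (2) x² = (0)² = 0, and 0 < 9 ✓
  (3) -12 = 3 × -4, remainder 0 ✓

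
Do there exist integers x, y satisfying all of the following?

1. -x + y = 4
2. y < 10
Yes

Take x = 0, y = 4. Substituting into each constraint:
  (1) 0 + 4 = 4 ✓
  (2) 4 < 10 ✓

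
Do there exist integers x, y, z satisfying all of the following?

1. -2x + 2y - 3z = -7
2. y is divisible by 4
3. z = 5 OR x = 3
Yes

Take x = 3, y = 4, z = 3. Substituting into each constraint:
  (1) -2(3) + 2(4) - 3(3) = -7 ✓
  (2) 4 = 4 × 1, remainder 0 ✓
  (3) x = 3, target 3 ✓ (second branch holds)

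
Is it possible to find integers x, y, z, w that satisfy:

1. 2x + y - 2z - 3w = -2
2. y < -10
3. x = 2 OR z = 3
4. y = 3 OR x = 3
Yes

Take x = 3, y = -11, z = 3, w = -3. Substituting into each constraint:
  (1) 2(3) + (-11) - 2(3) - 3(-3) = -2 ✓
  (2) -11 < -10 ✓
  (3) z = 3, target 3 ✓ (second branch holds)
  (4) x = 3, target 3 ✓ (second branch holds)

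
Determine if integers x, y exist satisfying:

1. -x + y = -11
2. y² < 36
Yes

Take x = 11, y = 0. Substituting into each constraint:
  (1) (-11) + 0 = -11 ✓
  (2) y² = (0)² = 0, and 0 < 36 ✓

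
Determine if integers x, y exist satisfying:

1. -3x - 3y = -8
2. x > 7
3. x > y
No

Even the single constraint (-3x - 3y = -8) is infeasible over the integers.

  - -3x - 3y = -8: every term on the left is divisible by 3, so the LHS ≡ 0 (mod 3), but the RHS -8 is not — no integer solution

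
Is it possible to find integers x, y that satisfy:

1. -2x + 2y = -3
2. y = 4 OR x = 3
No

Even the single constraint (-2x + 2y = -3) is infeasible over the integers.

  - -2x + 2y = -3: every term on the left is divisible by 2, so the LHS ≡ 0 (mod 2), but the RHS -3 is not — no integer solution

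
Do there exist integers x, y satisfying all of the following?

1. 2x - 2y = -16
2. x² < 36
Yes

Take x = 0, y = 8. Substituting into each constraint:
  (1) 2(0) - 2(8) = -16 ✓
  (2) x² = (0)² = 0, and 0 < 36 ✓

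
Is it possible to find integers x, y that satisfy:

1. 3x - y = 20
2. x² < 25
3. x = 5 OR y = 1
No

The full constraint system is jointly infeasible over the integers. Each constraint and what it forces:

  - 3x - y = 20: is a linear equation tying the variables together
  - x² < 25: restricts x to |x| ≤ 4
  - x = 5 OR y = 1: forces a choice: either x = 5 or y = 1

Split on the disjunction (x = 5 OR y = 1):
  • If x = 5: this contradicts x² < 25, which requires |x| ≤ 4.
  • If y = 1: the equation forces x = 7, but x² < 25 requires |x| ≤ 4.
Both branches are infeasible, so the system has no integer solution.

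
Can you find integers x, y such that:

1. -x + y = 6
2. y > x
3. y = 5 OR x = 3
Yes

Take x = -1, y = 5. Substituting into each constraint:
  (1) 1 + 5 = 6 ✓
  (2) 5 > -1 ✓
  (3) y = 5, target 5 ✓ (first branch holds)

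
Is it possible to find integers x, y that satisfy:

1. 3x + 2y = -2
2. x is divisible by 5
Yes

Take x = 0, y = -1. Substituting into each constraint:
  (1) 3(0) + 2(-1) = -2 ✓
  (2) 0 = 5 × 0, remainder 0 ✓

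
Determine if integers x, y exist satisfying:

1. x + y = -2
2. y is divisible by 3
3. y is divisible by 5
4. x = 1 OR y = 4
No

A contradictory subset is {x + y = -2, y is divisible by 5, x = 1 OR y = 4}. No integer assignment can satisfy these jointly:

  - x + y = -2: is a linear equation tying the variables together
  - y is divisible by 5: restricts y to multiples of 5
  - x = 1 OR y = 4: forces a choice: either x = 1 or y = 4

Split on the disjunction (x = 1 OR y = 4):
  • If x = 1: with x = 1, writing y = 5y', every remaining term of the linear equation is divisible by 5, so the left side is ≡ 0 (mod 5); but the right side -3 ≡ 2 (mod 5). No integers can satisfy it.
  • If y = 4: this contradicts the divisibility constraint — 4 is not a multiple of 5.
Both branches are infeasible, so the system has no integer solution.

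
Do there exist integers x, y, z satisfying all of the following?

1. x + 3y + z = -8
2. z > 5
Yes

Take x = 1, y = -5, z = 6. Substituting into each constraint:
  (1) 1 + 3(-5) + 6 = -8 ✓
  (2) 6 > 5 ✓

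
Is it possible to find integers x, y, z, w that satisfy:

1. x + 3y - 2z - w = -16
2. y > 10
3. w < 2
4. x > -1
Yes

Take x = 0, y = 11, z = 24, w = 1. Substituting into each constraint:
  (1) 0 + 3(11) - 2(24) + (-1) = -16 ✓
  (2) 11 > 10 ✓
  (3) 1 < 2 ✓
  (4) 0 > -1 ✓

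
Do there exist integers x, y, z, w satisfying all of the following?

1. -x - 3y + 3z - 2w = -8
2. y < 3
Yes

Take x = 2, y = 0, z = -2, w = 0. Substituting into each constraint:
  (1) (-2) - 3(0) + 3(-2) - 2(0) = -8 ✓
  (2) 0 < 3 ✓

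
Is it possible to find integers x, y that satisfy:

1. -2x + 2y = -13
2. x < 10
No

Even the single constraint (-2x + 2y = -13) is infeasible over the integers.

  - -2x + 2y = -13: every term on the left is divisible by 2, so the LHS ≡ 0 (mod 2), but the RHS -13 is not — no integer solution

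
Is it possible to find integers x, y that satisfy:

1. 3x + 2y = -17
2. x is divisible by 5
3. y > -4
Yes

Take x = -5, y = -1. Substituting into each constraint:
  (1) 3(-5) + 2(-1) = -17 ✓
  (2) -5 = 5 × -1, remainder 0 ✓
  (3) -1 > -4 ✓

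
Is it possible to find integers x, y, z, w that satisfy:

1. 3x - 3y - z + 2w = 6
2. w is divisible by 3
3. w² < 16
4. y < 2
Yes

Take x = 2, y = 0, z = 0, w = 0. Substituting into each constraint:
  (1) 3(2) - 3(0) + 0 + 2(0) = 6 ✓
  (2) 0 = 3 × 0, remainder 0 ✓
  (3) w² = (0)² = 0, and 0 < 16 ✓
  (4) 0 < 2 ✓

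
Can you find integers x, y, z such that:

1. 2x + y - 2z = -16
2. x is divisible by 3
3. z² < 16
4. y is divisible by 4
Yes

Take x = -6, y = 0, z = 2. Substituting into each constraint:
  (1) 2(-6) + 0 - 2(2) = -16 ✓
  (2) -6 = 3 × -2, remainder 0 ✓
  (3) z² = (2)² = 4, and 4 < 16 ✓
  (4) 0 = 4 × 0, remainder 0 ✓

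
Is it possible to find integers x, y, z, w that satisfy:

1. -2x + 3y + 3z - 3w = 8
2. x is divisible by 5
Yes

Take x = -10, y = -6, z = 3, w = 1. Substituting into each constraint:
  (1) -2(-10) + 3(-6) + 3(3) - 3(1) = 8 ✓
  (2) -10 = 5 × -2, remainder 0 ✓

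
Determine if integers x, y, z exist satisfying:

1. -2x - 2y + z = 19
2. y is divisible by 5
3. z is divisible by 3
Yes

Take x = -8, y = 0, z = 3. Substituting into each constraint:
  (1) -2(-8) - 2(0) + 3 = 19 ✓
  (2) 0 = 5 × 0, remainder 0 ✓
  (3) 3 = 3 × 1, remainder 0 ✓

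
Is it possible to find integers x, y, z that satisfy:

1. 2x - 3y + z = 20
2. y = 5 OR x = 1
Yes

Take x = 0, y = 5, z = 35. Substituting into each constraint:
  (1) 2(0) - 3(5) + 35 = 20 ✓
  (2) y = 5, target 5 ✓ (first branch holds)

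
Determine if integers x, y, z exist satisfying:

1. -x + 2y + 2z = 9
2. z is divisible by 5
Yes

Take x = -9, y = 0, z = 0. Substituting into each constraint:
  (1) 9 + 2(0) + 2(0) = 9 ✓
  (2) 0 = 5 × 0, remainder 0 ✓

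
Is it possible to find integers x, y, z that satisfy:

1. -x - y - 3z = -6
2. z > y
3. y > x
Yes

Take x = -2, y = -1, z = 3. Substituting into each constraint:
  (1) 2 + 1 - 3(3) = -6 ✓
  (2) 3 > -1 ✓
  (3) -1 > -2 ✓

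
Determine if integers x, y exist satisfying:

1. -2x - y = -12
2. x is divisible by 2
Yes

Take x = 0, y = 12. Substituting into each constraint:
  (1) -2(0) + (-12) = -12 ✓
  (2) 0 = 2 × 0, remainder 0 ✓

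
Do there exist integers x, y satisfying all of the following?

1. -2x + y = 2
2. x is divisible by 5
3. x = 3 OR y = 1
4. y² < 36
No

A contradictory subset is {-2x + y = 2, x is divisible by 5, x = 3 OR y = 1}. No integer assignment can satisfy these jointly:

  - -2x + y = 2: is a linear equation tying the variables together
  - x is divisible by 5: restricts x to multiples of 5
  - x = 3 OR y = 1: forces a choice: either x = 3 or y = 1

Split on the disjunction (x = 3 OR y = 1):
  • If x = 3: this contradicts the divisibility constraint — 3 is not a multiple of 5.
  • If y = 1: with y = 1, writing x = 5x', every remaining term of the linear equation is divisible by 10, so the left side is ≡ 0 (mod 10); but the right side 1 ≡ 1 (mod 10). No integers can satisfy it.
Both branches are infeasible, so the system has no integer solution.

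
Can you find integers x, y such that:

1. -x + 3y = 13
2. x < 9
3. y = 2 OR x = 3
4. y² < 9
Yes

Take x = -7, y = 2. Substituting into each constraint:
  (1) 7 + 3(2) = 13 ✓
  (2) -7 < 9 ✓
  (3) y = 2, target 2 ✓ (first branch holds)
  (4) y² = (2)² = 4, and 4 < 9 ✓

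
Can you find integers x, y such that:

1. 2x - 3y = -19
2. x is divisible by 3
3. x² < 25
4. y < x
No

A contradictory subset is {2x - 3y = -19, x is divisible by 3}. No integer assignment can satisfy these jointly:

  - 2x - 3y = -19: is a linear equation tying the variables together
  - x is divisible by 3: restricts x to multiples of 3

Modular obstruction: writing x = 3x', every remaining term of the linear equation is divisible by 3, so the left side is ≡ 0 (mod 3); but the right side -19 ≡ 2 (mod 3). No integers can satisfy it.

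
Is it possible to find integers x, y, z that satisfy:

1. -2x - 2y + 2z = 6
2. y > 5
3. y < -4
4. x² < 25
No

A contradictory subset is {y > 5, y < -4}. No integer assignment can satisfy these jointly:

  - y > 5: bounds one variable relative to a constant
  - y < -4: bounds one variable relative to a constant

Direct contradiction: the bounds on y require y ≥ 6 and y ≤ -5 simultaneously, which is empty.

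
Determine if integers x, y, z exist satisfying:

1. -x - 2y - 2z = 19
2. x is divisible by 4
No

The full constraint system is jointly infeasible over the integers. Each constraint and what it forces:

  - -x - 2y - 2z = 19: is a linear equation tying the variables together
  - x is divisible by 4: restricts x to multiples of 4

Modular obstruction: writing x = 4x', every remaining term of the linear equation is divisible by 2, so the left side is ≡ 0 (mod 2); but the right side 19 ≡ 1 (mod 2). No integers can satisfy it.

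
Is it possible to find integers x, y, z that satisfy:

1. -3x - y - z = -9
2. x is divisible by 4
Yes

Take x = 0, y = 0, z = 9. Substituting into each constraint:
  (1) -3(0) + 0 + (-9) = -9 ✓
  (2) 0 = 4 × 0, remainder 0 ✓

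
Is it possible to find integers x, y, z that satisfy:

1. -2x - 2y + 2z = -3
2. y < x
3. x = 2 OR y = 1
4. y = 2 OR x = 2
No

Even the single constraint (-2x - 2y + 2z = -3) is infeasible over the integers.

  - -2x - 2y + 2z = -3: every term on the left is divisible by 2, so the LHS ≡ 0 (mod 2), but the RHS -3 is not — no integer solution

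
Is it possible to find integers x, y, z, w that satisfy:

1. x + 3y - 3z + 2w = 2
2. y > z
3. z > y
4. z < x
No

A contradictory subset is {y > z, z > y}. No integer assignment can satisfy these jointly:

  - y > z: bounds one variable relative to another variable
  - z > y: bounds one variable relative to another variable

Direct contradiction: y > z and z > y cannot both hold.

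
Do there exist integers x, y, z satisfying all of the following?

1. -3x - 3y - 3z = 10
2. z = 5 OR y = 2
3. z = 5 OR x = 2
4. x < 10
No

Even the single constraint (-3x - 3y - 3z = 10) is infeasible over the integers.

  - -3x - 3y - 3z = 10: every term on the left is divisible by 3, so the LHS ≡ 0 (mod 3), but the RHS 10 is not — no integer solution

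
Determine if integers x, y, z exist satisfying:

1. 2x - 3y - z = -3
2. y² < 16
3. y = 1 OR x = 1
Yes

Take x = 0, y = 1, z = 0. Substituting into each constraint:
  (1) 2(0) - 3(1) + 0 = -3 ✓
  (2) y² = (1)² = 1, and 1 < 16 ✓
  (3) y = 1, target 1 ✓ (first branch holds)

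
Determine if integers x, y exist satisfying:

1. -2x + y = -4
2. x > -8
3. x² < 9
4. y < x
Yes

Take x = 2, y = 0. Substituting into each constraint:
  (1) -2(2) + 0 = -4 ✓
  (2) 2 > -8 ✓
  (3) x² = (2)² = 4, and 4 < 9 ✓
  (4) 0 < 2 ✓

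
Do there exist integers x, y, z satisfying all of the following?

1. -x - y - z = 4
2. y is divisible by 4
Yes

Take x = 0, y = 0, z = -4. Substituting into each constraint:
  (1) 0 + 0 + 4 = 4 ✓
  (2) 0 = 4 × 0, remainder 0 ✓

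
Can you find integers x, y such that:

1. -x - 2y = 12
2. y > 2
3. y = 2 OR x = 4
No

The full constraint system is jointly infeasible over the integers. Each constraint and what it forces:

  - -x - 2y = 12: is a linear equation tying the variables together
  - y > 2: bounds one variable relative to a constant
  - y = 2 OR x = 4: forces a choice: either y = 2 or x = 4

Split on the disjunction (y = 2 OR x = 4):
  • If y = 2: this contradicts the bound y ≥ 3.
  • If x = 4: the equation forces y = -8, which contradicts the bound y ≥ 3.
Both branches are infeasible, so the system has no integer solution.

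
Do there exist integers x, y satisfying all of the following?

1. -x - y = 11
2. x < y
Yes

Take x = -6, y = -5. Substituting into each constraint:
  (1) 6 + 5 = 11 ✓
  (2) -6 < -5 ✓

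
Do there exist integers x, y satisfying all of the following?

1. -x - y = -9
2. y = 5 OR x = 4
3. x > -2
Yes

Take x = 4, y = 5. Substituting into each constraint:
  (1) (-4) + (-5) = -9 ✓
  (2) y = 5, target 5 ✓ (first branch holds)
  (3) 4 > -2 ✓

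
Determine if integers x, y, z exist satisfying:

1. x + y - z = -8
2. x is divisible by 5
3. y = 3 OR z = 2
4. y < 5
Yes

Take x = 0, y = -6, z = 2. Substituting into each constraint:
  (1) 0 + (-6) + (-2) = -8 ✓
  (2) 0 = 5 × 0, remainder 0 ✓
  (3) z = 2, target 2 ✓ (second branch holds)
  (4) -6 < 5 ✓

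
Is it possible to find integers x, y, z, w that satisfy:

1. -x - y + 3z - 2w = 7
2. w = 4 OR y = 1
Yes

Take x = 0, y = -15, z = 0, w = 4. Substituting into each constraint:
  (1) 0 + 15 + 3(0) - 2(4) = 7 ✓
  (2) w = 4, target 4 ✓ (first branch holds)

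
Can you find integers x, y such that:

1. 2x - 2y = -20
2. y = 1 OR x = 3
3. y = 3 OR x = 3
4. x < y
Yes

Take x = 3, y = 13. Substituting into each constraint:
  (1) 2(3) - 2(13) = -20 ✓
  (2) x = 3, target 3 ✓ (second branch holds)
  (3) x = 3, target 3 ✓ (second branch holds)
  (4) 3 < 13 ✓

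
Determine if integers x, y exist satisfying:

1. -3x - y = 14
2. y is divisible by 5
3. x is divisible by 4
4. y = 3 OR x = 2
No

A contradictory subset is {-3x - y = 14, x is divisible by 4, y = 3 OR x = 2}. No integer assignment can satisfy these jointly:

  - -3x - y = 14: is a linear equation tying the variables together
  - x is divisible by 4: restricts x to multiples of 4
  - y = 3 OR x = 2: forces a choice: either y = 3 or x = 2

Split on the disjunction (y = 3 OR x = 2):
  • If y = 3: with y = 3, writing x = 4x', every remaining term of the linear equation is divisible by 12, so the left side is ≡ 0 (mod 12); but the right side 17 ≡ 5 (mod 12). No integers can satisfy it.
  • If x = 2: this contradicts the divisibility constraint — 2 is not a multiple of 4.
Both branches are infeasible, so the system has no integer solution.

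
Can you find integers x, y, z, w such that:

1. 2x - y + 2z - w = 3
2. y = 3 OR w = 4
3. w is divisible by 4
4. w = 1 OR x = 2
Yes

Take x = 2, y = 3, z = 1, w = 0. Substituting into each constraint:
  (1) 2(2) + (-3) + 2(1) + 0 = 3 ✓
  (2) y = 3, target 3 ✓ (first branch holds)
  (3) 0 = 4 × 0, remainder 0 ✓
  (4) x = 2, target 2 ✓ (second branch holds)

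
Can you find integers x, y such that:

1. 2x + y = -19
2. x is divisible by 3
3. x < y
Yes

Take x = -9, y = -1. Substituting into each constraint:
  (1) 2(-9) + (-1) = -19 ✓
  (2) -9 = 3 × -3, remainder 0 ✓
  (3) -9 < -1 ✓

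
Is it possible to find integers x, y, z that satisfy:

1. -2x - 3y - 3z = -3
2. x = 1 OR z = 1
Yes

Take x = 0, y = 0, z = 1. Substituting into each constraint:
  (1) -2(0) - 3(0) - 3(1) = -3 ✓
  (2) z = 1, target 1 ✓ (second branch holds)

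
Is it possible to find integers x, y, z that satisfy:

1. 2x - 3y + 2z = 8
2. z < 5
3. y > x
Yes

Take x = -3, y = -2, z = 4. Substituting into each constraint:
  (1) 2(-3) - 3(-2) + 2(4) = 8 ✓
  (2) 4 < 5 ✓
  (3) -2 > -3 ✓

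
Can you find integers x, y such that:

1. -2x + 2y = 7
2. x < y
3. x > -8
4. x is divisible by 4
No

Even the single constraint (-2x + 2y = 7) is infeasible over the integers.

  - -2x + 2y = 7: every term on the left is divisible by 2, so the LHS ≡ 0 (mod 2), but the RHS 7 is not — no integer solution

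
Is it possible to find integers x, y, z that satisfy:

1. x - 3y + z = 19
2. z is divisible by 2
Yes

Take x = 19, y = 0, z = 0. Substituting into each constraint:
  (1) 19 - 3(0) + 0 = 19 ✓
  (2) 0 = 2 × 0, remainder 0 ✓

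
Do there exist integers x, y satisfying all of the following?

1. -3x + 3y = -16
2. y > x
No

Even the single constraint (-3x + 3y = -16) is infeasible over the integers.

  - -3x + 3y = -16: every term on the left is divisible by 3, so the LHS ≡ 0 (mod 3), but the RHS -16 is not — no integer solution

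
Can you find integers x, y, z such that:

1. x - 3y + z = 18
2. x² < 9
Yes

Take x = 0, y = 0, z = 18. Substituting into each constraint:
  (1) 0 - 3(0) + 18 = 18 ✓
  (2) x² = (0)² = 0, and 0 < 9 ✓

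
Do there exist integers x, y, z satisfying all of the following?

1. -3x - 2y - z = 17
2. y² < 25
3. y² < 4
Yes

Take x = -6, y = 0, z = 1. Substituting into each constraint:
  (1) -3(-6) - 2(0) + (-1) = 17 ✓
  (2) y² = (0)² = 0, and 0 < 25 ✓
  (3) y² = (0)² = 0, and 0 < 4 ✓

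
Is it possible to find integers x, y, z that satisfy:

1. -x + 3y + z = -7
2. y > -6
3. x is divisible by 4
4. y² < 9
Yes

Take x = 0, y = 0, z = -7. Substituting into each constraint:
  (1) 0 + 3(0) + (-7) = -7 ✓
  (2) 0 > -6 ✓
  (3) 0 = 4 × 0, remainder 0 ✓
  (4) y² = (0)² = 0, and 0 < 9 ✓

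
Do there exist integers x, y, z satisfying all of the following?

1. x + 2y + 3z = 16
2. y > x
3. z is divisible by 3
Yes

Take x = -2, y = 0, z = 6. Substituting into each constraint:
  (1) (-2) + 2(0) + 3(6) = 16 ✓
  (2) 0 > -2 ✓
  (3) 6 = 3 × 2, remainder 0 ✓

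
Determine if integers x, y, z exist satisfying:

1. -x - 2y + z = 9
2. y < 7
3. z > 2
Yes

Take x = 0, y = 0, z = 9. Substituting into each constraint:
  (1) 0 - 2(0) + 9 = 9 ✓
  (2) 0 < 7 ✓
  (3) 9 > 2 ✓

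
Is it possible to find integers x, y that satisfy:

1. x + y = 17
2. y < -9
Yes

Take x = 27, y = -10. Substituting into each constraint:
  (1) 27 + (-10) = 17 ✓
  (2) -10 < -9 ✓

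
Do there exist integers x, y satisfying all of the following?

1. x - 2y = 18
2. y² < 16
Yes

Take x = 18, y = 0. Substituting into each constraint:
  (1) 18 - 2(0) = 18 ✓
  (2) y² = (0)² = 0, and 0 < 16 ✓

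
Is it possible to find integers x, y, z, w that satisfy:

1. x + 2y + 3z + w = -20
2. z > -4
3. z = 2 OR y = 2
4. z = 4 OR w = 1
Yes

Take x = -36, y = 2, z = 4, w = 0. Substituting into each constraint:
  (1) (-36) + 2(2) + 3(4) + 0 = -20 ✓
  (2) 4 > -4 ✓
  (3) y = 2, target 2 ✓ (second branch holds)
  (4) z = 4, target 4 ✓ (first branch holds)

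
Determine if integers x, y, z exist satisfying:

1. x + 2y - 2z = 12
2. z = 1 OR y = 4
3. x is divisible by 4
Yes

Take x = 8, y = 3, z = 1. Substituting into each constraint:
  (1) 8 + 2(3) - 2(1) = 12 ✓
  (2) z = 1, target 1 ✓ (first branch holds)
  (3) 8 = 4 × 2, remainder 0 ✓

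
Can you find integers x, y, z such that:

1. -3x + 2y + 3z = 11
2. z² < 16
Yes

Take x = -3, y = 1, z = 0. Substituting into each constraint:
  (1) -3(-3) + 2(1) + 3(0) = 11 ✓
  (2) z² = (0)² = 0, and 0 < 16 ✓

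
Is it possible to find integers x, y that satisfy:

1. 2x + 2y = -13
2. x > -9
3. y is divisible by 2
No

Even the single constraint (2x + 2y = -13) is infeasible over the integers.

  - 2x + 2y = -13: every term on the left is divisible by 2, so the LHS ≡ 0 (mod 2), but the RHS -13 is not — no integer solution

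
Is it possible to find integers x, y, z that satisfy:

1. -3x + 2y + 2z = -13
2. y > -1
Yes

Take x = 5, y = 1, z = 0. Substituting into each constraint:
  (1) -3(5) + 2(1) + 2(0) = -13 ✓
  (2) 1 > -1 ✓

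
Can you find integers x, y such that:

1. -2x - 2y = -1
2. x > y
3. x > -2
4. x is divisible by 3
No

Even the single constraint (-2x - 2y = -1) is infeasible over the integers.

  - -2x - 2y = -1: every term on the left is divisible by 2, so the LHS ≡ 0 (mod 2), but the RHS -1 is not — no integer solution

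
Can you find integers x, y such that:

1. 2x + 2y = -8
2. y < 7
Yes

Take x = -4, y = 0. Substituting into each constraint:
  (1) 2(-4) + 2(0) = -8 ✓
  (2) 0 < 7 ✓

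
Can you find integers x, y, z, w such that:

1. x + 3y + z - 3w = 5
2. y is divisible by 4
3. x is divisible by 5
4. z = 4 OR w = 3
Yes

Take x = 25, y = -8, z = 4, w = 0. Substituting into each constraint:
  (1) 25 + 3(-8) + 4 - 3(0) = 5 ✓
  (2) -8 = 4 × -2, remainder 0 ✓
  (3) 25 = 5 × 5, remainder 0 ✓
  (4) z = 4, target 4 ✓ (first branch holds)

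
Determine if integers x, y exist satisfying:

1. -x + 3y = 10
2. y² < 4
Yes

Take x = -10, y = 0. Substituting into each constraint:
  (1) 10 + 3(0) = 10 ✓
  (2) y² = (0)² = 0, and 0 < 4 ✓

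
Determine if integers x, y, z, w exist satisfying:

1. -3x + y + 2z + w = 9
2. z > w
Yes

Take x = -2, y = 1, z = 1, w = 0. Substituting into each constraint:
  (1) -3(-2) + 1 + 2(1) + 0 = 9 ✓
  (2) 1 > 0 ✓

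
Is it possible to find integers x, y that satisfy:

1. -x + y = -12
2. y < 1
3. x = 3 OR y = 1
Yes

Take x = 3, y = -9. Substituting into each constraint:
  (1) (-3) + (-9) = -12 ✓
  (2) -9 < 1 ✓
  (3) x = 3, target 3 ✓ (first branch holds)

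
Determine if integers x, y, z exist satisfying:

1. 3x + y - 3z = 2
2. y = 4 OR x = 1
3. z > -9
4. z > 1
Yes

Take x = 1, y = 5, z = 2. Substituting into each constraint:
  (1) 3(1) + 5 - 3(2) = 2 ✓
  (2) x = 1, target 1 ✓ (second branch holds)
  (3) 2 > -9 ✓
  (4) 2 > 1 ✓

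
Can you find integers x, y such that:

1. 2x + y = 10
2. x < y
Yes

Take x = 3, y = 4. Substituting into each constraint:
  (1) 2(3) + 4 = 10 ✓
  (2) 3 < 4 ✓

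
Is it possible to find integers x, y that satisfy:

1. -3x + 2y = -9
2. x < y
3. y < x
No

A contradictory subset is {x < y, y < x}. No integer assignment can satisfy these jointly:

  - x < y: bounds one variable relative to another variable
  - y < x: bounds one variable relative to another variable

Direct contradiction: y > x and x > y cannot both hold.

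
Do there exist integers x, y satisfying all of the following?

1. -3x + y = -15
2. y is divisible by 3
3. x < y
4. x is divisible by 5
Yes

Take x = 10, y = 15. Substituting into each constraint:
  (1) -3(10) + 15 = -15 ✓
  (2) 15 = 3 × 5, remainder 0 ✓
  (3) 10 < 15 ✓
  (4) 10 = 5 × 2, remainder 0 ✓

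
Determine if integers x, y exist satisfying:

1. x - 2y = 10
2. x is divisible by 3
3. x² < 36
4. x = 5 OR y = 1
No

A contradictory subset is {x - 2y = 10, x² < 36, x = 5 OR y = 1}. No integer assignment can satisfy these jointly:

  - x - 2y = 10: is a linear equation tying the variables together
  - x² < 36: restricts x to |x| ≤ 5
  - x = 5 OR y = 1: forces a choice: either x = 5 or y = 1

Split on the disjunction (x = 5 OR y = 1):
  • If x = 5: with x = 5, every remaining term of the linear equation is divisible by 2, so the left side is ≡ 0 (mod 2); but the right side 5 ≡ 1 (mod 2). No integers can satisfy it.
  • If y = 1: the equation forces x = 12, but x² < 36 requires |x| ≤ 5.
Both branches are infeasible, so the system has no integer solution.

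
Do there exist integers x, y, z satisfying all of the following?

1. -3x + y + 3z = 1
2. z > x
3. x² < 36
Yes

Take x = -1, y = -2, z = 0. Substituting into each constraint:
  (1) -3(-1) + (-2) + 3(0) = 1 ✓
  (2) 0 > -1 ✓
  (3) x² = (-1)² = 1, and 1 < 36 ✓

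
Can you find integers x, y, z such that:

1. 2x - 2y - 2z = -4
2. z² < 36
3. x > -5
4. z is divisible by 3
Yes

Take x = 0, y = 2, z = 0. Substituting into each constraint:
  (1) 2(0) - 2(2) - 2(0) = -4 ✓
  (2) z² = (0)² = 0, and 0 < 36 ✓
  (3) 0 > -5 ✓
  (4) 0 = 3 × 0, remainder 0 ✓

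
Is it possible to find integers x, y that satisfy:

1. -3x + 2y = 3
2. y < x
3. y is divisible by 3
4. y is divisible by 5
Yes

Take x = -11, y = -15. Substituting into each constraint:
  (1) -3(-11) + 2(-15) = 3 ✓
  (2) -15 < -11 ✓
  (3) -15 = 3 × -5, remainder 0 ✓
  (4) -15 = 5 × -3, remainder 0 ✓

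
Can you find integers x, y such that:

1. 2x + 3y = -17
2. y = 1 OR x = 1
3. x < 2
Yes

Take x = -10, y = 1. Substituting into each constraint:
  (1) 2(-10) + 3(1) = -17 ✓
  (2) y = 1, target 1 ✓ (first branch holds)
  (3) -10 < 2 ✓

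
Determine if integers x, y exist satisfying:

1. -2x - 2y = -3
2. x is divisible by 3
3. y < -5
No

Even the single constraint (-2x - 2y = -3) is infeasible over the integers.

  - -2x - 2y = -3: every term on the left is divisible by 2, so the LHS ≡ 0 (mod 2), but the RHS -3 is not — no integer solution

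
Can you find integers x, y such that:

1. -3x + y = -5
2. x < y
Yes

Take x = 3, y = 4. Substituting into each constraint:
  (1) -3(3) + 4 = -5 ✓
  (2) 3 < 4 ✓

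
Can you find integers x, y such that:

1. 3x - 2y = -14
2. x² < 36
Yes

Take x = -4, y = 1. Substituting into each constraint:
  (1) 3(-4) - 2(1) = -14 ✓
  (2) x² = (-4)² = 16, and 16 < 36 ✓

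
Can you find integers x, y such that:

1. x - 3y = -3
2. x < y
Yes

Take x = 0, y = 1. Substituting into each constraint:
  (1) 0 - 3(1) = -3 ✓
  (2) 0 < 1 ✓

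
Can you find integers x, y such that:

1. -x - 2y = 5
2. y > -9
Yes

Take x = 1, y = -3. Substituting into each constraint:
  (1) (-1) - 2(-3) = 5 ✓
  (2) -3 > -9 ✓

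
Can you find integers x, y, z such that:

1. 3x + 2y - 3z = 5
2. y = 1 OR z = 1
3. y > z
Yes

Take x = 1, y = 1, z = 0. Substituting into each constraint:
  (1) 3(1) + 2(1) - 3(0) = 5 ✓
  (2) y = 1, target 1 ✓ (first branch holds)
  (3) 1 > 0 ✓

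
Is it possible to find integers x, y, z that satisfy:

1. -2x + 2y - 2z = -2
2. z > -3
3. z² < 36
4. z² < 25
Yes

Take x = 0, y = 0, z = 1. Substituting into each constraint:
  (1) -2(0) + 2(0) - 2(1) = -2 ✓
  (2) 1 > -3 ✓
  (3) z² = (1)² = 1, and 1 < 36 ✓
  (4) z² = (1)² = 1, and 1 < 25 ✓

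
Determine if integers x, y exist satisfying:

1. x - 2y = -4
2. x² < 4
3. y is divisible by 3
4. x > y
No

A contradictory subset is {x - 2y = -4, x² < 4, x > y}. No integer assignment can satisfy these jointly:

  - x - 2y = -4: is a linear equation tying the variables together
  - x² < 4: restricts x to |x| ≤ 1
  - x > y: bounds one variable relative to another variable

Propagating the comparison: y < x and x ≤ 1 give y ≤ 0. Range argument: with x ∈ [-1, 1], y ∈ [−∞, 0], the left side of the equation is at least -1, but the right side is -4 < -1. No integer solution exists.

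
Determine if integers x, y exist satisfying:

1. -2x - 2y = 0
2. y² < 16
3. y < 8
Yes

Take x = 0, y = 0. Substituting into each constraint:
  (1) -2(0) - 2(0) = 0 ✓
  (2) y² = (0)² = 0, and 0 < 16 ✓
  (3) 0 < 8 ✓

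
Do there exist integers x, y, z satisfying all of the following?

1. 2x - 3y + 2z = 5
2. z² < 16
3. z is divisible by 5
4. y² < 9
Yes

Take x = 4, y = 1, z = 0. Substituting into each constraint:
  (1) 2(4) - 3(1) + 2(0) = 5 ✓
  (2) z² = (0)² = 0, and 0 < 16 ✓
  (3) 0 = 5 × 0, remainder 0 ✓
  (4) y² = (1)² = 1, and 1 < 9 ✓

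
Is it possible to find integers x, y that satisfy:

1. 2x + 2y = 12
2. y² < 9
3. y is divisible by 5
Yes

Take x = 6, y = 0. Substituting into each constraint:
  (1) 2(6) + 2(0) = 12 ✓
  (2) y² = (0)² = 0, and 0 < 9 ✓
  (3) 0 = 5 × 0, remainder 0 ✓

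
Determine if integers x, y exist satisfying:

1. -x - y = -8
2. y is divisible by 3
Yes

Take x = 8, y = 0. Substituting into each constraint:
  (1) (-8) + 0 = -8 ✓
  (2) 0 = 3 × 0, remainder 0 ✓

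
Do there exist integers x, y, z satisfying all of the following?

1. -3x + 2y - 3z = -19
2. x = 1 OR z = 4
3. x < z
Yes

Take x = 3, y = 1, z = 4. Substituting into each constraint:
  (1) -3(3) + 2(1) - 3(4) = -19 ✓
  (2) z = 4, target 4 ✓ (second branch holds)
  (3) 3 < 4 ✓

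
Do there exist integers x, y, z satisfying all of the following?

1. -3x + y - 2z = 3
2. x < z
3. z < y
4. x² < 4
Yes

Take x = -1, y = 2, z = 1. Substituting into each constraint:
  (1) -3(-1) + 2 - 2(1) = 3 ✓
  (2) -1 < 1 ✓
  (3) 1 < 2 ✓
  (4) x² = (-1)² = 1, and 1 < 4 ✓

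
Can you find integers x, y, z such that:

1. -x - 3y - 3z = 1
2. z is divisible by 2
Yes

Take x = 2, y = -1, z = 0. Substituting into each constraint:
  (1) (-2) - 3(-1) - 3(0) = 1 ✓
  (2) 0 = 2 × 0, remainder 0 ✓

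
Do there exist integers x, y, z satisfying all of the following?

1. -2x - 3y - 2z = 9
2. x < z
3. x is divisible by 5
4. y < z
Yes

Take x = 0, y = -5, z = 3. Substituting into each constraint:
  (1) -2(0) - 3(-5) - 2(3) = 9 ✓
  (2) 0 < 3 ✓
  (3) 0 = 5 × 0, remainder 0 ✓
  (4) -5 < 3 ✓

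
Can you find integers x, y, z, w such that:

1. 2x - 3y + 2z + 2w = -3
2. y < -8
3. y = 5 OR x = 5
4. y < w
Yes

Take x = 5, y = -9, z = -20, w = 0. Substituting into each constraint:
  (1) 2(5) - 3(-9) + 2(-20) + 2(0) = -3 ✓
  (2) -9 < -8 ✓
  (3) x = 5, target 5 ✓ (second branch holds)
  (4) -9 < 0 ✓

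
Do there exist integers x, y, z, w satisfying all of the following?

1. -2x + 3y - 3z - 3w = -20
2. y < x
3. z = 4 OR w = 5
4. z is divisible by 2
Yes

Take x = -2, y = -3, z = 0, w = 5. Substituting into each constraint:
  (1) -2(-2) + 3(-3) - 3(0) - 3(5) = -20 ✓
  (2) -3 < -2 ✓
  (3) w = 5, target 5 ✓ (second branch holds)
  (4) 0 = 2 × 0, remainder 0 ✓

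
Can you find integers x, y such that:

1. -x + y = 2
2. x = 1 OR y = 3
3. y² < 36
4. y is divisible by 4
No

A contradictory subset is {-x + y = 2, x = 1 OR y = 3, y is divisible by 4}. No integer assignment can satisfy these jointly:

  - -x + y = 2: is a linear equation tying the variables together
  - x = 1 OR y = 3: forces a choice: either x = 1 or y = 3
  - y is divisible by 4: restricts y to multiples of 4

Split on the disjunction (x = 1 OR y = 3):
  • If x = 1: with x = 1, writing y = 4y', every remaining term of the linear equation is divisible by 4, so the left side is ≡ 0 (mod 4); but the right side 3 ≡ 3 (mod 4). No integers can satisfy it.
  • If y = 3: this contradicts the divisibility constraint — 3 is not a multiple of 4.
Both branches are infeasible, so the system has no integer solution.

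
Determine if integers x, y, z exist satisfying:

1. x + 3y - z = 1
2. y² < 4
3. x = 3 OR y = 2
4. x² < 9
No

A contradictory subset is {y² < 4, x = 3 OR y = 2, x² < 9}. No integer assignment can satisfy these jointly:

  - y² < 4: restricts y to |y| ≤ 1
  - x = 3 OR y = 2: forces a choice: either x = 3 or y = 2
  - x² < 9: restricts x to |x| ≤ 2

Split on the disjunction (x = 3 OR y = 2):
  • If x = 3: this contradicts x² < 9, which requires |x| ≤ 2.
  • If y = 2: this contradicts y² < 4, which requires |y| ≤ 1.
Both branches are infeasible, so the system has no integer solution.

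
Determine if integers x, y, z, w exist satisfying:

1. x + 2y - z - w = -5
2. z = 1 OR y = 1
Yes

Take x = 0, y = 0, z = 1, w = 4. Substituting into each constraint:
  (1) 0 + 2(0) + (-1) + (-4) = -5 ✓
  (2) z = 1, target 1 ✓ (first branch holds)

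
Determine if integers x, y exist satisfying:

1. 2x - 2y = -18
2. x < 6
Yes

Take x = -9, y = 0. Substituting into each constraint:
  (1) 2(-9) - 2(0) = -18 ✓
  (2) -9 < 6 ✓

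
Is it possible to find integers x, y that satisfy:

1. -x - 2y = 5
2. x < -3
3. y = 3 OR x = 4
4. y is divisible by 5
No

A contradictory subset is {x < -3, y = 3 OR x = 4, y is divisible by 5}. No integer assignment can satisfy these jointly:

  - x < -3: bounds one variable relative to a constant
  - y = 3 OR x = 4: forces a choice: either y = 3 or x = 4
  - y is divisible by 5: restricts y to multiples of 5

Split on the disjunction (y = 3 OR x = 4):
  • If y = 3: this contradicts the divisibility constraint — 3 is not a multiple of 5.
  • If x = 4: this contradicts the bound x ≤ -4.
Both branches are infeasible, so the system has no integer solution.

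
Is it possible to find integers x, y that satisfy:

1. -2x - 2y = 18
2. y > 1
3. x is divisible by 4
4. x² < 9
No

A contradictory subset is {-2x - 2y = 18, y > 1, x² < 9}. No integer assignment can satisfy these jointly:

  - -2x - 2y = 18: is a linear equation tying the variables together
  - y > 1: bounds one variable relative to a constant
  - x² < 9: restricts x to |x| ≤ 2

Range argument: with x ∈ [-2, 2], y ∈ [2, ∞], the left side of the equation is at most 0, but the right side is 18 > 0. No integer solution exists.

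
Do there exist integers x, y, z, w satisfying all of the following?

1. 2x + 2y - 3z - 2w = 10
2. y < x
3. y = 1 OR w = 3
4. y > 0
Yes

Take x = 2, y = 1, z = 0, w = -2. Substituting into each constraint:
  (1) 2(2) + 2(1) - 3(0) - 2(-2) = 10 ✓
  (2) 1 < 2 ✓
  (3) y = 1, target 1 ✓ (first branch holds)
  (4) 1 > 0 ✓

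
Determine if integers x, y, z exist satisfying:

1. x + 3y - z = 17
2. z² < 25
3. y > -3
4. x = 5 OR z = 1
Yes

Take x = 0, y = 6, z = 1. Substituting into each constraint:
  (1) 0 + 3(6) + (-1) = 17 ✓
  (2) z² = (1)² = 1, and 1 < 25 ✓
  (3) 6 > -3 ✓
  (4) z = 1, target 1 ✓ (second branch holds)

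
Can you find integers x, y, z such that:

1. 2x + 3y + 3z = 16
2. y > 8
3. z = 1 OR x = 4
Yes

Take x = -7, y = 9, z = 1. Substituting into each constraint:
  (1) 2(-7) + 3(9) + 3(1) = 16 ✓
  (2) 9 > 8 ✓
  (3) z = 1, target 1 ✓ (first branch holds)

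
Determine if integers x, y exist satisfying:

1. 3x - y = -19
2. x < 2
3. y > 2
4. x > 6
No

A contradictory subset is {x < 2, x > 6}. No integer assignment can satisfy these jointly:

  - x < 2: bounds one variable relative to a constant
  - x > 6: bounds one variable relative to a constant

Direct contradiction: the bounds on x require x ≥ 7 and x ≤ 1 simultaneously, which is empty.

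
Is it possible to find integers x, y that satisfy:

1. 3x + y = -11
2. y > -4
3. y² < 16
Yes

Take x = -3, y = -2. Substituting into each constraint:
  (1) 3(-3) + (-2) = -11 ✓
  (2) -2 > -4 ✓
  (3) y² = (-2)² = 4, and 4 < 16 ✓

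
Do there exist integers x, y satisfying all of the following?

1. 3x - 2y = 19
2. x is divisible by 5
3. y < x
Yes

Take x = 15, y = 13. Substituting into each constraint:
  (1) 3(15) - 2(13) = 19 ✓
  (2) 15 = 5 × 3, remainder 0 ✓
  (3) 13 < 15 ✓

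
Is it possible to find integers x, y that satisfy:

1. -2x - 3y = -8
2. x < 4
Yes

Take x = 1, y = 2. Substituting into each constraint:
  (1) -2(1) - 3(2) = -8 ✓
  (2) 1 < 4 ✓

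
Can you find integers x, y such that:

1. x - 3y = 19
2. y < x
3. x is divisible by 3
No

A contradictory subset is {x - 3y = 19, x is divisible by 3}. No integer assignment can satisfy these jointly:

  - x - 3y = 19: is a linear equation tying the variables together
  - x is divisible by 3: restricts x to multiples of 3

Modular obstruction: writing x = 3x', every remaining term of the linear equation is divisible by 3, so the left side is ≡ 0 (mod 3); but the right side 19 ≡ 1 (mod 3). No integers can satisfy it.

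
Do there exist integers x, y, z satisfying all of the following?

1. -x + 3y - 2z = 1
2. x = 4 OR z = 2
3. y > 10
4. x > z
Yes

Take x = 28, y = 11, z = 2. Substituting into each constraint:
  (1) (-28) + 3(11) - 2(2) = 1 ✓
  (2) z = 2, target 2 ✓ (second branch holds)
  (3) 11 > 10 ✓
  (4) 28 > 2 ✓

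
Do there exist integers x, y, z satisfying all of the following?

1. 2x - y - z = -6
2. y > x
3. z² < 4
Yes

Take x = -5, y = -4, z = 0. Substituting into each constraint:
  (1) 2(-5) + 4 + 0 = -6 ✓
  (2) -4 > -5 ✓
  (3) z² = (0)² = 0, and 0 < 4 ✓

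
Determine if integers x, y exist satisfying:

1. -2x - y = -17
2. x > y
Yes

Take x = 6, y = 5. Substituting into each constraint:
  (1) -2(6) + (-5) = -17 ✓
  (2) 6 > 5 ✓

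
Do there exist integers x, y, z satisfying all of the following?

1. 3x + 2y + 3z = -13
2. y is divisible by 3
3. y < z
No

A contradictory subset is {3x + 2y + 3z = -13, y is divisible by 3}. No integer assignment can satisfy these jointly:

  - 3x + 2y + 3z = -13: is a linear equation tying the variables together
  - y is divisible by 3: restricts y to multiples of 3

Modular obstruction: writing y = 3y', every remaining term of the linear equation is divisible by 3, so the left side is ≡ 0 (mod 3); but the right side -13 ≡ 2 (mod 3). No integers can satisfy it.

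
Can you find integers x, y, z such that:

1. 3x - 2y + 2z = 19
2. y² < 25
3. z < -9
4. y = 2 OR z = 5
Yes

Take x = 15, y = 2, z = -11. Substituting into each constraint:
  (1) 3(15) - 2(2) + 2(-11) = 19 ✓
  (2) y² = (2)² = 4, and 4 < 25 ✓
  (3) -11 < -9 ✓
  (4) y = 2, target 2 ✓ (first branch holds)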